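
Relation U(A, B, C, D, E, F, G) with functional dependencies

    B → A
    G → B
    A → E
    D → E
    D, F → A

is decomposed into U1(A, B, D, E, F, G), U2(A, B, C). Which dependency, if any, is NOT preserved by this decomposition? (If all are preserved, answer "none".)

B → A lies within U1.
G → B lies within U1.
A → E lies within U1.
D → E lies within U1.
D, F → A lies within U1.
Every dependency is enforceable on the fragments, so the decomposition is dependency-preserving.

none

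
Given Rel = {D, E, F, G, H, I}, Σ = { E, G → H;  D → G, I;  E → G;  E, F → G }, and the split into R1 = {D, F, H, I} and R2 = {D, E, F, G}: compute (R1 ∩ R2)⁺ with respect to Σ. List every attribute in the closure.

R1 ∩ R2 = {D, F}.
D → G, I applies, adding G, I
Closure: {D, F, G, I}.

D, F, G, I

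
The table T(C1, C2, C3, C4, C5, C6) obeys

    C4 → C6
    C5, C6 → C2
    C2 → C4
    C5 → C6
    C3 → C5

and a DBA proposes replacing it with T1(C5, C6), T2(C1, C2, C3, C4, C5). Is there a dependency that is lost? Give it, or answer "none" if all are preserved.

C4 → C6

Check C4 → C6: no single fragment contains all of {C4, C6}, and the restricted closure of {C4} across the fragments never reaches {C6}.
C5, C6 → C2 is preserved.
C2 → C4 is preserved.
C5 → C6 is preserved.
C3 → C5 is preserved.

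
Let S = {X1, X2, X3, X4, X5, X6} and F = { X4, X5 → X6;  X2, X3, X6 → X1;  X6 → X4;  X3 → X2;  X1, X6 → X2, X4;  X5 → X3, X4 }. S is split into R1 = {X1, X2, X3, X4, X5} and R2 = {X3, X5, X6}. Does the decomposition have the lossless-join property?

Common attributes: R1 ∩ R2 = {X3, X5}.
Closure of {X3, X5}: X3 → X2 applies, adding X2; X5 → X3, X4 applies, adding X4; X4, X5 → X6 applies, adding X6; X2, X3, X6 → X1 applies, adding X1. So (X3, X5)⁺ = {X1, X2, X3, X4, X5, X6}.
This closure contains every attribute of R1, so R1 ∩ R2 → R1. The join is lossless.

Yes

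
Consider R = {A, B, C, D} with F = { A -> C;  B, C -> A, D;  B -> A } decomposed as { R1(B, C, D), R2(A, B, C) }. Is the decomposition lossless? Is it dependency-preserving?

lossless and dependency-preserving

Lossless test: (B, C)⁺ = {A, B, C, D}, which contains all of one fragment — lossless.
Dependency preservation: B, C → A, D is not contained in any single fragment, but the restricted closure of its left-hand side across the fragments still reaches the right-hand side; the remaining FDs each lie inside some fragment. All dependencies are preserved.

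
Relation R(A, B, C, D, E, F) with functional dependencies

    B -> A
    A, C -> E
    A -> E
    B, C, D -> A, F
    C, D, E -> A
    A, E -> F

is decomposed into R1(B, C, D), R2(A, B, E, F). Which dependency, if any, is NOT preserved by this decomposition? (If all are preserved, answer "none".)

C, D, E -> A

Check C, D, E → A: no single fragment contains all of {A, C, D, E}, and the restricted closure of {C, D, E} across the fragments never reaches {A}.
B → A is preserved.
A, C → E is preserved.
A → E is preserved.
B, C, D → A, F is preserved.
A, E → F is preserved.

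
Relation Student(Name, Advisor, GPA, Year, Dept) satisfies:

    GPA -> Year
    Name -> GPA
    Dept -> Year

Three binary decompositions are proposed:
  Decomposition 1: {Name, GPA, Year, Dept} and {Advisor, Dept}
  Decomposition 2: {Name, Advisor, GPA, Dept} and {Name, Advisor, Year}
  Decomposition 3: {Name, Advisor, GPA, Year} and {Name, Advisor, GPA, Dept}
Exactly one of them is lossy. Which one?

Decomposition 1: common = {Dept}, closure = {Year, Dept} → lossy.
Decomposition 2: common = {Name, Advisor}, closure = {Name, Advisor, GPA, Year} → lossless.
Decomposition 3: common = {Name, Advisor, GPA}, closure = {Name, Advisor, GPA, Year} → lossless.

Decomposition 1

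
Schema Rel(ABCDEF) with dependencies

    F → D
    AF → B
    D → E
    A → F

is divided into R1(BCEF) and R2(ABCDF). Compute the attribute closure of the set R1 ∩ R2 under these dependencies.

R1 ∩ R2 = {BCF}.
F → D applies, adding D
D → E applies, adding E
Closure: {BCDEF}.

BCDEF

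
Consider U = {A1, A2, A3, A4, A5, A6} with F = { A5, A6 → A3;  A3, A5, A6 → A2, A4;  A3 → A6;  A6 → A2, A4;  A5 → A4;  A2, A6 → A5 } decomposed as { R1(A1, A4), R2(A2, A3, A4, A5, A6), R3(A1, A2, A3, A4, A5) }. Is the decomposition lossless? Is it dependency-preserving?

lossless and dependency-preserving

Lossless test (chase): Rows 2 and 3 agree on A3; apply A3→A6 and equate their A6 entries. Row 3 is now all distinguished symbols — the join is lossless.
Dependency preservation: every FD's attributes lie within a single fragment, so each can be enforced locally — preserved.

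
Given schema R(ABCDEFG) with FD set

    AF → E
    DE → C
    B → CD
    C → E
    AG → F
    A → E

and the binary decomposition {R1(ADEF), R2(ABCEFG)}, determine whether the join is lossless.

No

Common attributes: R1 ∩ R2 = {AEF}.
No dependency enlarges {AEF}, so (AEF)⁺ = {AEF}.
The closure contains neither all of R1 = {ADEF} nor all of R2 = {ABCEFG}, so the common attributes are not a superkey of either fragment. The join is lossy.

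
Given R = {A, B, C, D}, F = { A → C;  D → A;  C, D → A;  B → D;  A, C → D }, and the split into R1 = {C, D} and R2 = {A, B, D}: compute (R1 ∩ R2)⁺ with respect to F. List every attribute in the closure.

A, C, D

R1 ∩ R2 = {D}.
D → A applies, adding A
A → C applies, adding C
Closure: {A, C, D}.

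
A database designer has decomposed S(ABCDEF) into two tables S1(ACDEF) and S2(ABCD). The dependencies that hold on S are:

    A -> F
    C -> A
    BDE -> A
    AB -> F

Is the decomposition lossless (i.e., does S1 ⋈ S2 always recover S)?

No

Common attributes: S1 ∩ S2 = {ACD}.
Closure of {ACD}: A → F applies, adding F. So (ACD)⁺ = {ACDF}.
The closure contains neither all of S1 = {ACDEF} nor all of S2 = {ABCD}, so the common attributes are not a superkey of either fragment. The join is lossy.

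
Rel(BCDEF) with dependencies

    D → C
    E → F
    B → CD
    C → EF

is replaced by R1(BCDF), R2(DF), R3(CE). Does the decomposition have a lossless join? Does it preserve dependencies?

lossless but not dependency-preserving

Lossless test (chase): Rows 1 and 2 agree on D; apply D→C and equate their C entries. Rows 1 and 2 agree on C; apply C→EF and equate their EF entries. Rows 1 and 3 agree on C; apply C→EF and equate their EF entries. Row 1 is now all distinguished symbols — the join is lossless.
Dependency preservation: the restricted closure of {E} across the fragments never reaches {F}, so E → F cannot be enforced without a join — not preserved.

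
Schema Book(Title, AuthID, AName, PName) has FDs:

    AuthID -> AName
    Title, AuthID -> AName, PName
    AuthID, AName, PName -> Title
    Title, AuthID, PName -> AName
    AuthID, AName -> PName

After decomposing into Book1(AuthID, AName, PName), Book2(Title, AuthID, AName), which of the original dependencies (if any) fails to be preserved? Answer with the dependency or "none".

none

AuthID → AName lies within Book1.
Title, AuthID → AName, PName: restricted closure across fragments reaches AName, PName.
AuthID, AName, PName → Title: restricted closure across fragments reaches Title.
Title, AuthID, PName → AName: restricted closure across fragments reaches AName.
AuthID, AName → PName lies within Book1.
Every dependency is enforceable on the fragments, so the decomposition is dependency-preserving.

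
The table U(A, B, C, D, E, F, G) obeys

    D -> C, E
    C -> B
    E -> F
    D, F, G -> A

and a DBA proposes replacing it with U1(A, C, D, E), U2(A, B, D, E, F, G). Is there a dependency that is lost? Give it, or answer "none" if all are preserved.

C -> B

Check C → B: no single fragment contains all of {B, C}, and the restricted closure of {C} across the fragments never reaches {B}.
D → C, E is preserved.
E → F is preserved.
D, F, G → A is preserved.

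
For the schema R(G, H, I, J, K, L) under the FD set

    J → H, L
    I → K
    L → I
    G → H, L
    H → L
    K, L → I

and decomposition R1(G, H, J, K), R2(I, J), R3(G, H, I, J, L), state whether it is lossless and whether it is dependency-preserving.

Lossless test (chase): Rows 1 and 2 agree on J; apply J→H, L and equate their H, L entries. Rows 1 and 3 agree on J; apply J→H, L and equate their H, L entries. Rows 2 and 3 agree on I; apply I→K and equate their K entries. Rows 1 and 2 agree on L; apply L→I and equate their I entries. Rows 1 and 2 agree on I; apply I→K and equate their K entries. Row 1 is now all distinguished symbols — the join is lossless.
Dependency preservation: the restricted closure of {I} across the fragments never reaches {K}, so I → K cannot be enforced without a join — not preserved.

lossless but not dependency-preserving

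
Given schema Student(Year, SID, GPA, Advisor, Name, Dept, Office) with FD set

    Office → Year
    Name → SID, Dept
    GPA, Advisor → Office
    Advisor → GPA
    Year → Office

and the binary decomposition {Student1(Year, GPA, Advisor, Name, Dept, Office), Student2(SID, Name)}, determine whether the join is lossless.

Yes

Common attributes: Student1 ∩ Student2 = {Name}.
Closure of {Name}: Name → SID, Dept applies, adding SID, Dept. So (Name)⁺ = {SID, Name, Dept}.
This closure contains every attribute of Student2, so Student1 ∩ Student2 → Student2. The join is lossless.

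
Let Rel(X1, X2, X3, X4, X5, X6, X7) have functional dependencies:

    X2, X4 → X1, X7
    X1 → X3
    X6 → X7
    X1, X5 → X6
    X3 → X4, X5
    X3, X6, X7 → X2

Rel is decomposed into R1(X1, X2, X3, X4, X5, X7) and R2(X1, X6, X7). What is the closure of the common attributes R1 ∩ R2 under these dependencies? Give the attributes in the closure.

X1, X2, X3, X4, X5, X6, X7

R1 ∩ R2 = {X1, X7}.
X1 → X3 applies, adding X3
X3 → X4, X5 applies, adding X4, X5
X1, X5 → X6 applies, adding X6
X3, X6, X7 → X2 applies, adding X2
Closure: {X1, X2, X3, X4, X5, X6, X7}.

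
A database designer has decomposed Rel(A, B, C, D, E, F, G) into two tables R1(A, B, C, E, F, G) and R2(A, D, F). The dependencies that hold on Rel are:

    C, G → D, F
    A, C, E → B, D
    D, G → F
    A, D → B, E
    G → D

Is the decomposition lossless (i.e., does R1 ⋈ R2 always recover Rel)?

No

Common attributes: R1 ∩ R2 = {A, F}.
No dependency enlarges {A, F}, so (A, F)⁺ = {A, F}.
The closure contains neither all of R1 = {A, B, C, E, F, G} nor all of R2 = {A, D, F}, so the common attributes are not a superkey of either fragment. The join is lossy.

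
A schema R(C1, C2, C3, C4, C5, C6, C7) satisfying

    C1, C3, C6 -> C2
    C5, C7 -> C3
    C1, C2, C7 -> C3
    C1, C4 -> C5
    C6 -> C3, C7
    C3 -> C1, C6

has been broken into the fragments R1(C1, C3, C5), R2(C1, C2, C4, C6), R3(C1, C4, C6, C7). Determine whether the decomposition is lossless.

No

Chase test. Columns are C1, C2, C3, C4, C5, C6, C7; row i has aⱼ where attribute j ∈ Ri, else bᵢⱼ.
Initial tableau (one row per fragment):
  row 1: a1 b12 a3 b14 a5 b16 b17
  row 2: a1 a2 b23 a4 b25 a6 b27
  row 3: a1 b32 b33 a4 b35 a6 a7
Rows 2 and 3 agree on C1, C4; apply C1, C4→C5 and equate their C5 entries.
Rows 2 and 3 agree on C6; apply C6→C3, C7 and equate their C3, C7 entries.
Rows 2 and 3 agree on C1, C3, C6; apply C1, C3, C6→C2 and equate their C2 entries.
No row becomes fully distinguished — the join is lossy.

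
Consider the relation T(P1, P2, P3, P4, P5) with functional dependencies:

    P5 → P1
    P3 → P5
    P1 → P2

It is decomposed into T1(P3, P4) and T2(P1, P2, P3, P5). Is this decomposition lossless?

Common attributes: T1 ∩ T2 = {P3}.
Closure of {P3}: P3 → P5 applies, adding P5; P5 → P1 applies, adding P1; P1 → P2 applies, adding P2. So (P3)⁺ = {P1, P2, P3, P5}.
This closure contains every attribute of T2, so T1 ∩ T2 → T2. The join is lossless.

Yes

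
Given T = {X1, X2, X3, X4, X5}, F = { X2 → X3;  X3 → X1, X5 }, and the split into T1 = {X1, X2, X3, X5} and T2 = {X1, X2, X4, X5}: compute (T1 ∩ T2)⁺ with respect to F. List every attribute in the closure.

T1 ∩ T2 = {X1, X2, X5}.
X2 → X3 applies, adding X3
Closure: {X1, X2, X3, X5}.

X1, X2, X3, X5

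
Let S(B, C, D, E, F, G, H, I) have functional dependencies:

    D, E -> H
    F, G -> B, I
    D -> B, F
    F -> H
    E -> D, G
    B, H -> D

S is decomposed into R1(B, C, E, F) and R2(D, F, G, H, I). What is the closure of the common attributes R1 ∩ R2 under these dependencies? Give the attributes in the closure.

F, H

R1 ∩ R2 = {F}.
F → H applies, adding H
Closure: {F, H}.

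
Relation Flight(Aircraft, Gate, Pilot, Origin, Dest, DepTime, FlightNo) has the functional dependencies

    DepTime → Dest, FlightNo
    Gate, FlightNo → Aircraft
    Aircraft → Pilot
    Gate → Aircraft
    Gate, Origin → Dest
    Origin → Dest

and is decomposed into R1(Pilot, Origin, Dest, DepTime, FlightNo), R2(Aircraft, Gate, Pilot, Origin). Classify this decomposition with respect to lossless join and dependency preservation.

Lossless test: (Pilot, Origin)⁺ = {Pilot, Origin, Dest}, which is a superkey of neither fragment — lossy.
Dependency preservation: Gate, FlightNo → Aircraft; Gate, Origin → Dest are not contained in any single fragment, but the restricted closure of each left-hand side across the fragments still reaches the right-hand side; the remaining FDs each lie inside some fragment. All dependencies are preserved.

lossy but dependency-preserving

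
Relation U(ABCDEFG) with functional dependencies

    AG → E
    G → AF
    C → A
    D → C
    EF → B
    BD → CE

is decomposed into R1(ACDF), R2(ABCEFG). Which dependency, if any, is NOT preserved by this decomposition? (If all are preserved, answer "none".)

BD → CE

Check BD → CE: no single fragment contains all of {BCDE}, and the restricted closure of {BD} across the fragments never reaches {CE}.
AG → E is preserved.
G → AF is preserved.
C → A is preserved.
D → C is preserved.
EF → B is preserved.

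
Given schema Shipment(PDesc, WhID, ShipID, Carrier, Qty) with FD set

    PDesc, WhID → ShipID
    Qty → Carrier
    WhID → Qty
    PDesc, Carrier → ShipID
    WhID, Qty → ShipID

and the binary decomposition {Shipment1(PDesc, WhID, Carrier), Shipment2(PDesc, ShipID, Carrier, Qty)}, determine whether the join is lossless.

Common attributes: Shipment1 ∩ Shipment2 = {PDesc, Carrier}.
Closure of {PDesc, Carrier}: PDesc, Carrier → ShipID applies, adding ShipID. So (PDesc, Carrier)⁺ = {PDesc, ShipID, Carrier}.
The closure contains neither all of Shipment1 = {PDesc, WhID, Carrier} nor all of Shipment2 = {PDesc, ShipID, Carrier, Qty}, so the common attributes are not a superkey of either fragment. The join is lossy.

No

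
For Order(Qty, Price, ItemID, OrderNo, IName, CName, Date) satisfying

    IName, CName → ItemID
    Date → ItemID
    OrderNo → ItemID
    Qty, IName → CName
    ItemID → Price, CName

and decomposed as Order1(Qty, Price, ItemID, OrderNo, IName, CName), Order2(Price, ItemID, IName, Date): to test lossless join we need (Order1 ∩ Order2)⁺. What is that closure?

Price, ItemID, IName, CName

Order1 ∩ Order2 = {Price, ItemID, IName}.
ItemID → Price, CName applies, adding CName
Closure: {Price, ItemID, IName, CName}.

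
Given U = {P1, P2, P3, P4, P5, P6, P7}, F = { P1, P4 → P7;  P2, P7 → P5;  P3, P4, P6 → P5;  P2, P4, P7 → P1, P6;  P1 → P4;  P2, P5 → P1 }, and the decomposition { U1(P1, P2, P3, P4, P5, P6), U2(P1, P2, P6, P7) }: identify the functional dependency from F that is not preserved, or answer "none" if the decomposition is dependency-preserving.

none

P1, P4 → P7: restricted closure across fragments reaches P7.
P2, P7 → P5: restricted closure across fragments reaches P5.
P3, P4, P6 → P5 lies within U1.
P2, P4, P7 → P1, P6: restricted closure across fragments reaches P1, P6.
P1 → P4 lies within U1.
P2, P5 → P1 lies within U1.
Every dependency is enforceable on the fragments, so the decomposition is dependency-preserving.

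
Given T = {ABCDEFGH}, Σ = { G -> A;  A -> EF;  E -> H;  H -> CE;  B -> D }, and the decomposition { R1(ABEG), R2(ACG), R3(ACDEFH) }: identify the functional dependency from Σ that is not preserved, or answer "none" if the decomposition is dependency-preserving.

B -> D

Check B → D: no single fragment contains all of {BD}, and the restricted closure of {B} across the fragments never reaches {D}.
G → A is preserved.
A → EF is preserved.
E → H is preserved.
H → CE is preserved.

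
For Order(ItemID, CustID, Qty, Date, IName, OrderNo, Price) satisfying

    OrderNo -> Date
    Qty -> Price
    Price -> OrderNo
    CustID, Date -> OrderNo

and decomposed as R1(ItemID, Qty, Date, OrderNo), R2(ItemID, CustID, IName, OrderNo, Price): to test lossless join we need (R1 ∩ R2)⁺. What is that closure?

R1 ∩ R2 = {ItemID, OrderNo}.
OrderNo → Date applies, adding Date
Closure: {ItemID, Date, OrderNo}.

ItemID, Date, OrderNo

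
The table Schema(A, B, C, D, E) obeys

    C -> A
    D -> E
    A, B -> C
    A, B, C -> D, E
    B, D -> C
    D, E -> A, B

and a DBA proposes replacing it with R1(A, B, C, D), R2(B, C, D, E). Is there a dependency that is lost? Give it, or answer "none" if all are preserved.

C → A lies within R1.
D → E lies within R2.
A, B → C lies within R1.
A, B, C → D, E: restricted closure across fragments reaches D, E.
B, D → C lies within R1.
D, E → A, B: restricted closure across fragments reaches A, B.
Every dependency is enforceable on the fragments, so the decomposition is dependency-preserving.

none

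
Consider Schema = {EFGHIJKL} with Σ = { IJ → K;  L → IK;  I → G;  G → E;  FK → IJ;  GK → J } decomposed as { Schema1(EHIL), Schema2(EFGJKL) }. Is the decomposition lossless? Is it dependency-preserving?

lossy and not dependency-preserving

Lossless test: (EL)⁺ = {EGIJKL}, which is a superkey of neither fragment — lossy.
Dependency preservation: the restricted closure of {IJ} across the fragments never reaches {K}, so IJ → K cannot be enforced without a join — not preserved.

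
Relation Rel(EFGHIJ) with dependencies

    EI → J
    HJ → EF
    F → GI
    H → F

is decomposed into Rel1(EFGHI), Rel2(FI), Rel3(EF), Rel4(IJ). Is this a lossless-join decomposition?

No

Chase test. Columns are EFGHIJ; row i has aⱼ where attribute j ∈ Reli, else bᵢⱼ.
Initial tableau (one row per fragment):
  row 1: a1 a2 a3 a4 a5 b16
  row 2: b21 a2 b23 b24 a5 b26
  row 3: a1 a2 b33 b34 b35 b36
  row 4: b41 b42 b43 b44 a5 a6
Rows 1 and 2 agree on F; apply F→GI and equate their GI entries.
Rows 1 and 3 agree on F; apply F→GI and equate their GI entries.
Rows 1 and 3 agree on EI; apply EI→J and equate their J entries.
No row becomes fully distinguished — the join is lossy.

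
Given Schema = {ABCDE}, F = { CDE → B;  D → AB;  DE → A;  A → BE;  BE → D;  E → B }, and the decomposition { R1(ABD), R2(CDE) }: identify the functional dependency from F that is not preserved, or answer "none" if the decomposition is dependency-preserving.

CDE → B: restricted closure across fragments reaches B.
D → AB lies within R1.
DE → A: restricted closure across fragments reaches A.
A → BE: restricted closure across fragments reaches BE.
BE → D: restricted closure across fragments reaches D.
E → B: restricted closure across fragments reaches B.
Every dependency is enforceable on the fragments, so the decomposition is dependency-preserving.

none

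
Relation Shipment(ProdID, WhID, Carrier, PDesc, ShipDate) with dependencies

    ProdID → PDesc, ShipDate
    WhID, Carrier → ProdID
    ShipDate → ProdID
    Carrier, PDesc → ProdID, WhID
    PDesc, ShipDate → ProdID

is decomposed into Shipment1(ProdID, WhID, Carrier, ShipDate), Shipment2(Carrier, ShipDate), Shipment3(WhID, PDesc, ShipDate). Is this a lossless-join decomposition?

Chase test. Columns are ProdID, WhID, Carrier, PDesc, ShipDate; row i has aⱼ where attribute j ∈ Shipmenti, else bᵢⱼ.
Initial tableau (one row per fragment):
  row 1: a1 a2 a3 b14 a5
  row 2: b21 b22 a3 b24 a5
  row 3: b31 a2 b33 a4 a5
Rows 1 and 2 agree on ShipDate; apply ShipDate→ProdID and equate their ProdID entries.
Rows 1 and 3 agree on ShipDate; apply ShipDate→ProdID and equate their ProdID entries.
Rows 1 and 2 agree on ProdID; apply ProdID→PDesc, ShipDate and equate their PDesc, ShipDate entries.
Rows 1 and 3 agree on ProdID; apply ProdID→PDesc, ShipDate and equate their PDesc, ShipDate entries.
Rows 1 and 2 agree on Carrier, PDesc; apply Carrier, PDesc→ProdID, WhID and equate their ProdID, WhID entries.
Row 1 is now all distinguished symbols — the join is lossless.

Yes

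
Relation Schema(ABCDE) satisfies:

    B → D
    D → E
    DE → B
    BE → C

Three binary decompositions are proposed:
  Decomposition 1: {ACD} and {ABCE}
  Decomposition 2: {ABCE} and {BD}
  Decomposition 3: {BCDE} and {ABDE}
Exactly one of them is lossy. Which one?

Decomposition 1

Decomposition 1: common = {AC}, closure = {AC} → lossy.
Decomposition 2: common = {B}, closure = {BCDE} → lossless.
Decomposition 3: common = {BDE}, closure = {BCDE} → lossless.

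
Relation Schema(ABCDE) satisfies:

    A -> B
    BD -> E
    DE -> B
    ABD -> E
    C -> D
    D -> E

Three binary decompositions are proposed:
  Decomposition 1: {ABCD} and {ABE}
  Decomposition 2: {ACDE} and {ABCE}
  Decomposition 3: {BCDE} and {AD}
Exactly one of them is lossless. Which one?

Decomposition 1: common = {AB}, closure = {AB} → lossy.
Decomposition 2: common = {ACE}, closure = {ABCDE} → lossless.
Decomposition 3: common = {D}, closure = {BDE} → lossy.

Decomposition 2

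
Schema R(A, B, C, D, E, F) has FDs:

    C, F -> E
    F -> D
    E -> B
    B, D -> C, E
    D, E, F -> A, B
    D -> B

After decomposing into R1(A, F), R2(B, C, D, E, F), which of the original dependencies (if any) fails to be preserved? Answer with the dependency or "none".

C, F → E lies within R2.
F → D lies within R2.
E → B lies within R2.
B, D → C, E lies within R2.
D, E, F → A, B: restricted closure across fragments reaches A, B.
D → B lies within R2.
Every dependency is enforceable on the fragments, so the decomposition is dependency-preserving.

none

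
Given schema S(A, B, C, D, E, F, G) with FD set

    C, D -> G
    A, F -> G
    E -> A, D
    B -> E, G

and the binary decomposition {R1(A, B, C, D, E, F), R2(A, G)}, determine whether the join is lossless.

No

Common attributes: R1 ∩ R2 = {A}.
No dependency enlarges {A}, so (A)⁺ = {A}.
The closure contains neither all of R1 = {A, B, C, D, E, F} nor all of R2 = {A, G}, so the common attributes are not a superkey of either fragment. The join is lossy.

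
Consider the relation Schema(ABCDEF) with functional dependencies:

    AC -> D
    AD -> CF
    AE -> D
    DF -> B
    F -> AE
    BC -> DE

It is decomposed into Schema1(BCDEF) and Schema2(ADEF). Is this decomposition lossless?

Yes

Common attributes: Schema1 ∩ Schema2 = {DEF}.
Closure of {DEF}: DF → B applies, adding B; F → AE applies, adding A; AD → CF applies, adding C. So (DEF)⁺ = {ABCDEF}.
This closure contains every attribute of Schema1, so Schema1 ∩ Schema2 → Schema1. The join is lossless.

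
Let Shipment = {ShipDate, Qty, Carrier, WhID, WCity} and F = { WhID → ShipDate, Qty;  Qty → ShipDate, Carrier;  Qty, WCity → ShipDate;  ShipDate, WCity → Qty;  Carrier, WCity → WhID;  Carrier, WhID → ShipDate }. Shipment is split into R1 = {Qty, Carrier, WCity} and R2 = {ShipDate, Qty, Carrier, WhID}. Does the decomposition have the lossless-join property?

No

Common attributes: R1 ∩ R2 = {Qty, Carrier}.
Closure of {Qty, Carrier}: Qty → ShipDate, Carrier applies, adding ShipDate. So (Qty, Carrier)⁺ = {ShipDate, Qty, Carrier}.
The closure contains neither all of R1 = {Qty, Carrier, WCity} nor all of R2 = {ShipDate, Qty, Carrier, WhID}, so the common attributes are not a superkey of either fragment. The join is lossy.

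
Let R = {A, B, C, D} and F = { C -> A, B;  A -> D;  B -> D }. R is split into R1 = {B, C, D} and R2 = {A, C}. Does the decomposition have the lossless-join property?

Common attributes: R1 ∩ R2 = {C}.
Closure of {C}: C → A, B applies, adding A, B; A → D applies, adding D. So (C)⁺ = {A, B, C, D}.
This closure contains every attribute of R1, so R1 ∩ R2 → R1. The join is lossless.

Yes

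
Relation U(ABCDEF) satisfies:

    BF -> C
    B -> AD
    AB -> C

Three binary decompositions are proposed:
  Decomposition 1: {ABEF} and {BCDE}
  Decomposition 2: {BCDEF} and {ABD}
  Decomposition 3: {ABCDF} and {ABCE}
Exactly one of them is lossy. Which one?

Decomposition 3

Decomposition 1: common = {BE}, closure = {ABCDE} → lossless.
Decomposition 2: common = {BD}, closure = {ABCD} → lossless.
Decomposition 3: common = {ABC}, closure = {ABCD} → lossy.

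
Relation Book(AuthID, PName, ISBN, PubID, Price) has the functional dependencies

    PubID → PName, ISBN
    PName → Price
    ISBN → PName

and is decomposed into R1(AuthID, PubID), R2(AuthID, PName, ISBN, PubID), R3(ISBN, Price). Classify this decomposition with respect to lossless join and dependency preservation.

Lossless test (chase): Rows 1 and 2 agree on PubID; apply PubID→PName, ISBN and equate their PName, ISBN entries. Rows 1 and 2 agree on PName; apply PName→Price and equate their Price entries. Rows 1 and 3 agree on ISBN; apply ISBN→PName and equate their PName entries. Rows 1 and 3 agree on PName; apply PName→Price and equate their Price entries. Row 1 is now all distinguished symbols — the join is lossless.
Dependency preservation: the restricted closure of {PName} across the fragments never reaches {Price}, so PName → Price cannot be enforced without a join — not preserved.

lossless but not dependency-preserving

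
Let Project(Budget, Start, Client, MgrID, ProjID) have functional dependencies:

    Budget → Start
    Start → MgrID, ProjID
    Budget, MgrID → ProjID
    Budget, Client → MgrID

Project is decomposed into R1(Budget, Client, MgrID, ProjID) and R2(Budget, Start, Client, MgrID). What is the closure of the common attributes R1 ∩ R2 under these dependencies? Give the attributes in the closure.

R1 ∩ R2 = {Budget, Client, MgrID}.
Budget → Start applies, adding Start
Start → MgrID, ProjID applies, adding ProjID
Closure: {Budget, Start, Client, MgrID, ProjID}.

Budget, Start, Client, MgrID, ProjID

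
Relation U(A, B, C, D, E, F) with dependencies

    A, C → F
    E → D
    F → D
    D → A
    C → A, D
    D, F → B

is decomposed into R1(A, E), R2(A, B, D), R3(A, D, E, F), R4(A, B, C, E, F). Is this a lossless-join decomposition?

Chase test. Columns are A, B, C, D, E, F; row i has aⱼ where attribute j ∈ Ri, else bᵢⱼ.
Initial tableau (one row per fragment):
  row 1: a1 b12 b13 b14 a5 b16
  row 2: a1 a2 b23 a4 b25 b26
  row 3: a1 b32 b33 a4 a5 a6
  row 4: a1 a2 a3 b44 a5 a6
Rows 1 and 3 agree on E; apply E→D and equate their D entries.
Rows 1 and 4 agree on E; apply E→D and equate their D entries.
Rows 3 and 4 agree on D, F; apply D, F→B and equate their B entries.
Row 4 is now all distinguished symbols — the join is lossless.

Yes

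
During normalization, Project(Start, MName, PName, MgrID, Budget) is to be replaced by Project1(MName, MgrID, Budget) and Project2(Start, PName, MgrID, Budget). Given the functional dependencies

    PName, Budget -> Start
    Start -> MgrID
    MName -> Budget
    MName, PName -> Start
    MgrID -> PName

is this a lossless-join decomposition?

Yes

Common attributes: Project1 ∩ Project2 = {MgrID, Budget}.
Closure of {MgrID, Budget}: MgrID → PName applies, adding PName; PName, Budget → Start applies, adding Start. So (MgrID, Budget)⁺ = {Start, PName, MgrID, Budget}.
This closure contains every attribute of Project2, so Project1 ∩ Project2 → Project2. The join is lossless.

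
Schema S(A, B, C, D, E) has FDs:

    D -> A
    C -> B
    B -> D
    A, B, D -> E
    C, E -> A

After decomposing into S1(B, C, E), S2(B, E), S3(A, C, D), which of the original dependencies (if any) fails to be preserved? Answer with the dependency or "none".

Check B → D: no single fragment contains all of {B, D}, and the restricted closure of {B} across the fragments never reaches {D}.
D → A is preserved.
C → B is preserved.
A, B, D → E is preserved.
C, E → A is preserved.

B -> D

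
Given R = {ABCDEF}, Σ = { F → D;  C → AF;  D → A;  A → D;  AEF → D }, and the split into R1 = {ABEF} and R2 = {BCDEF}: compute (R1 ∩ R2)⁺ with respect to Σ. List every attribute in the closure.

ABDEF

R1 ∩ R2 = {BEF}.
F → D applies, adding D
D → A applies, adding A
Closure: {ABDEF}.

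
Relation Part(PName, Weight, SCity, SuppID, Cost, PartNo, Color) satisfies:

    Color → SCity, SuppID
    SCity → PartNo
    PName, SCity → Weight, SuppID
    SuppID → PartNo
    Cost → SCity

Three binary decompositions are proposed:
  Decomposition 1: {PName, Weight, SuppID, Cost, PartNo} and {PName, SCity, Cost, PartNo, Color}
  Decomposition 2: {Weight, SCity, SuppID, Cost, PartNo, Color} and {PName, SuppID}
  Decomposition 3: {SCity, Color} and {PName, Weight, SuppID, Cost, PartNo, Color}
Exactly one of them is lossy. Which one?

Decomposition 2

Decomposition 1: common = {PName, Cost, PartNo}, closure = {PName, Weight, SCity, SuppID, Cost, PartNo} → lossless.
Decomposition 2: common = {SuppID}, closure = {SuppID, PartNo} → lossy.
Decomposition 3: common = {Color}, closure = {SCity, SuppID, PartNo, Color} → lossless.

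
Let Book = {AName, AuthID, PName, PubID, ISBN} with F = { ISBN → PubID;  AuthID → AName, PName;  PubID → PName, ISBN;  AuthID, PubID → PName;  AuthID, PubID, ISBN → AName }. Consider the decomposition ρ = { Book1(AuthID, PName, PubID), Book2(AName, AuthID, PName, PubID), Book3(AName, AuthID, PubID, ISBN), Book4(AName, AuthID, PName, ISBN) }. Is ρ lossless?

Chase test. Columns are AName, AuthID, PName, PubID, ISBN; row i has aⱼ where attribute j ∈ Booki, else bᵢⱼ.
Initial tableau (one row per fragment):
  row 1: b11 a2 a3 a4 b15
  row 2: a1 a2 a3 a4 b25
  row 3: a1 a2 b33 a4 a5
  row 4: a1 a2 a3 b44 a5
Rows 3 and 4 agree on ISBN; apply ISBN→PubID and equate their PubID entries.
Rows 1 and 2 agree on AuthID; apply AuthID→AName, PName and equate their AName, PName entries.
Rows 1 and 3 agree on AuthID; apply AuthID→AName, PName and equate their AName, PName entries.
Rows 1 and 2 agree on PubID; apply PubID→PName, ISBN and equate their PName, ISBN entries.
Rows 1 and 3 agree on PubID; apply PubID→PName, ISBN and equate their PName, ISBN entries.
Row 1 is now all distinguished symbols — the join is lossless.

Yes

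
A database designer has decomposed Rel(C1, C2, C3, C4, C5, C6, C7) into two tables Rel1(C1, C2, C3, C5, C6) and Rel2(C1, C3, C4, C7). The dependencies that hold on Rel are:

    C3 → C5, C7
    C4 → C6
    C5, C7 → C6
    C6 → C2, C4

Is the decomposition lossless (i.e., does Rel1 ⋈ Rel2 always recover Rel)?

Common attributes: Rel1 ∩ Rel2 = {C1, C3}.
Closure of {C1, C3}: C3 → C5, C7 applies, adding C5, C7; C5, C7 → C6 applies, adding C6; C6 → C2, C4 applies, adding C2, C4. So (C1, C3)⁺ = {C1, C2, C3, C4, C5, C6, C7}.
This closure contains every attribute of Rel1, so Rel1 ∩ Rel2 → Rel1. The join is lossless.

Yes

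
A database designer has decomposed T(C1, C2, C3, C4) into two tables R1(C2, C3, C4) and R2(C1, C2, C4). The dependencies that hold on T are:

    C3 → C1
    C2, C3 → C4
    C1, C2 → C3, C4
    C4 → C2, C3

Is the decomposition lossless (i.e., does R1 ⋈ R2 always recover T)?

Common attributes: R1 ∩ R2 = {C2, C4}.
Closure of {C2, C4}: C4 → C2, C3 applies, adding C3; C3 → C1 applies, adding C1. So (C2, C4)⁺ = {C1, C2, C3, C4}.
This closure contains every attribute of R1, so R1 ∩ R2 → R1. The join is lossless.

Yes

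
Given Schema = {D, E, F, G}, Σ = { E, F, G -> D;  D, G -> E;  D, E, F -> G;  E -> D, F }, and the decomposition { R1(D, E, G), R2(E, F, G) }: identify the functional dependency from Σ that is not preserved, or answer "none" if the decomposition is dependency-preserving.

E, F, G → D: restricted closure across fragments reaches D.
D, G → E lies within R1.
D, E, F → G: restricted closure across fragments reaches G.
E → D, F: restricted closure across fragments reaches D, F.
Every dependency is enforceable on the fragments, so the decomposition is dependency-preserving.

none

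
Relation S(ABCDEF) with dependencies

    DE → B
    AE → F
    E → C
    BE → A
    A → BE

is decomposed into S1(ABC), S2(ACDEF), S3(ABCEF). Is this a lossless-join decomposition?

Chase test. Columns are ABCDEF; row i has aⱼ where attribute j ∈ Si, else bᵢⱼ.
Initial tableau (one row per fragment):
  row 1: a1 a2 a3 b14 b15 b16
  row 2: a1 b22 a3 a4 a5 a6
  row 3: a1 a2 a3 b34 a5 a6
Rows 1 and 2 agree on A; apply A→BE and equate their BE entries.
Rows 1 and 2 agree on AE; apply AE→F and equate their F entries.
Row 2 is now all distinguished symbols — the join is lossless.

Yes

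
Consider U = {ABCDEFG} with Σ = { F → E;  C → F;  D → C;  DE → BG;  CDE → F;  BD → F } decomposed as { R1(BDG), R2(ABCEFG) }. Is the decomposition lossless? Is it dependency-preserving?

lossy and not dependency-preserving

Lossless test: (BG)⁺ = {BG}, which is a superkey of neither fragment — lossy.
Dependency preservation: the restricted closure of {D} across the fragments never reaches {C}, so D → C cannot be enforced without a join — not preserved.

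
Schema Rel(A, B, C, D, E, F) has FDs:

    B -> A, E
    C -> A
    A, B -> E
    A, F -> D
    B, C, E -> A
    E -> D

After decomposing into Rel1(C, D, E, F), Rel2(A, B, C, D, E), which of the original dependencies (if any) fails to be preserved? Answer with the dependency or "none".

A, F -> D

Check A, F → D: no single fragment contains all of {A, D, F}, and the restricted closure of {A, F} across the fragments never reaches {D}.
B → A, E is preserved.
C → A is preserved.
A, B → E is preserved.
B, C, E → A is preserved.
E → D is preserved.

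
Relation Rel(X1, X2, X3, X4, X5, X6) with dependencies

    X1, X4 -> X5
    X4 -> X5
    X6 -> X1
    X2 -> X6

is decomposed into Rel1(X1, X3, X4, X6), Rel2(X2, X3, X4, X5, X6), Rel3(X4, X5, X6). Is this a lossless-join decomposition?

Chase test. Columns are X1, X2, X3, X4, X5, X6; row i has aⱼ where attribute j ∈ Reli, else bᵢⱼ.
Initial tableau (one row per fragment):
  row 1: a1 b12 a3 a4 b15 a6
  row 2: b21 a2 a3 a4 a5 a6
  row 3: b31 b32 b33 a4 a5 a6
Rows 1 and 2 agree on X4; apply X4→X5 and equate their X5 entries.
Rows 1 and 2 agree on X6; apply X6→X1 and equate their X1 entries.
Rows 1 and 3 agree on X6; apply X6→X1 and equate their X1 entries.
Row 2 is now all distinguished symbols — the join is lossless.

Yes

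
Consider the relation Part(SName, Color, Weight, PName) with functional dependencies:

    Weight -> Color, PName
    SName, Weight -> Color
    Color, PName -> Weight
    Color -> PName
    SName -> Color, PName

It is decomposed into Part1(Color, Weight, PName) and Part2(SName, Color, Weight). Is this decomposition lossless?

Common attributes: Part1 ∩ Part2 = {Color, Weight}.
Closure of {Color, Weight}: Weight → Color, PName applies, adding PName. So (Color, Weight)⁺ = {Color, Weight, PName}.
This closure contains every attribute of Part1, so Part1 ∩ Part2 → Part1. The join is lossless.

Yes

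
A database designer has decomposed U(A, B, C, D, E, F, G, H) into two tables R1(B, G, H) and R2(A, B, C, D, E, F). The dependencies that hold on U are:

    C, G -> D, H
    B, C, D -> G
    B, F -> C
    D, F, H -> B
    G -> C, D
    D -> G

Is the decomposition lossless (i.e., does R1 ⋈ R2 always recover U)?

No

Common attributes: R1 ∩ R2 = {B}.
No dependency enlarges {B}, so (B)⁺ = {B}.
The closure contains neither all of R1 = {B, G, H} nor all of R2 = {A, B, C, D, E, F}, so the common attributes are not a superkey of either fragment. The join is lossy.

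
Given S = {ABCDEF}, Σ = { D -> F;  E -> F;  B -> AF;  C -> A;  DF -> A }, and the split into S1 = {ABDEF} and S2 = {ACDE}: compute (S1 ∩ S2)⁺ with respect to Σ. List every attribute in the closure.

S1 ∩ S2 = {ADE}.
D → F applies, adding F
Closure: {ADEF}.

ADEF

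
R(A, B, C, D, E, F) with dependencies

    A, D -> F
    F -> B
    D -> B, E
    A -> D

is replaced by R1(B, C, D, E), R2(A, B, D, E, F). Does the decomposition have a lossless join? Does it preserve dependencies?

Lossless test: (B, D, E)⁺ = {B, D, E}, which is a superkey of neither fragment — lossy.
Dependency preservation: every FD's attributes lie within a single fragment, so each can be enforced locally — preserved.

lossy but dependency-preserving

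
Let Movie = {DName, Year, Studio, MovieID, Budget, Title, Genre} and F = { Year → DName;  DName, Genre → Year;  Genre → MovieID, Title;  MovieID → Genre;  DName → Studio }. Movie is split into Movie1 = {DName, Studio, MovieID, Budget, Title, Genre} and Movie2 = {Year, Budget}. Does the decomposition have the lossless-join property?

Common attributes: Movie1 ∩ Movie2 = {Budget}.
No dependency enlarges {Budget}, so (Budget)⁺ = {Budget}.
The closure contains neither all of Movie1 = {DName, Studio, MovieID, Budget, Title, Genre} nor all of Movie2 = {Year, Budget}, so the common attributes are not a superkey of either fragment. The join is lossy.

No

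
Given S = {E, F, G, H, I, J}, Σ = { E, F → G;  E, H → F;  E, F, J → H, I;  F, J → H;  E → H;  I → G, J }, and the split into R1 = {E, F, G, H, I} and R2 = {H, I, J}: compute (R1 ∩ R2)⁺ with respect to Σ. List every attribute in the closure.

R1 ∩ R2 = {H, I}.
I → G, J applies, adding G, J
Closure: {G, H, I, J}.

G, H, I, J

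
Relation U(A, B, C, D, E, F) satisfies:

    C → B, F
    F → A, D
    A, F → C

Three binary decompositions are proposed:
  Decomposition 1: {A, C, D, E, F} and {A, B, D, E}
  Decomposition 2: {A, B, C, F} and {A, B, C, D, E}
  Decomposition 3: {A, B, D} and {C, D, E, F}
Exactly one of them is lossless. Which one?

Decomposition 2

Decomposition 1: common = {A, D, E}, closure = {A, D, E} → lossy.
Decomposition 2: common = {A, B, C}, closure = {A, B, C, D, F} → lossless.
Decomposition 3: common = {D}, closure = {D} → lossy.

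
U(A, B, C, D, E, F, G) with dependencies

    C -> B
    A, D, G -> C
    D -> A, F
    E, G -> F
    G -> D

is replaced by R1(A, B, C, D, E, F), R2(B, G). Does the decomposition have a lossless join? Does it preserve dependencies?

Lossless test: (B)⁺ = {B}, which is a superkey of neither fragment — lossy.
Dependency preservation: the restricted closure of {A, D, G} across the fragments never reaches {C}, so A, D, G → C cannot be enforced without a join — not preserved.

lossy and not dependency-preserving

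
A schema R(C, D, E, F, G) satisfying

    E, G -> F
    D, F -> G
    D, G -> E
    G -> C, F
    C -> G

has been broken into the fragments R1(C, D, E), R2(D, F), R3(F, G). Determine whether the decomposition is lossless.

Chase test. Columns are C, D, E, F, G; row i has aⱼ where attribute j ∈ Ri, else bᵢⱼ.
Initial tableau (one row per fragment):
  row 1: a1 a2 a3 b14 b15
  row 2: b21 a2 b23 a4 b25
  row 3: b31 b32 b33 a4 a5
No row becomes fully distinguished — the join is lossy.

No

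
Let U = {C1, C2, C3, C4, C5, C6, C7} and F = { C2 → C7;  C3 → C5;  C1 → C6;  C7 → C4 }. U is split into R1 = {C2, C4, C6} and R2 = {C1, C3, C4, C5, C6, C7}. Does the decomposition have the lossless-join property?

Common attributes: R1 ∩ R2 = {C4, C6}.
No dependency enlarges {C4, C6}, so (C4, C6)⁺ = {C4, C6}.
The closure contains neither all of R1 = {C2, C4, C6} nor all of R2 = {C1, C3, C4, C5, C6, C7}, so the common attributes are not a superkey of either fragment. The join is lossy.

No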